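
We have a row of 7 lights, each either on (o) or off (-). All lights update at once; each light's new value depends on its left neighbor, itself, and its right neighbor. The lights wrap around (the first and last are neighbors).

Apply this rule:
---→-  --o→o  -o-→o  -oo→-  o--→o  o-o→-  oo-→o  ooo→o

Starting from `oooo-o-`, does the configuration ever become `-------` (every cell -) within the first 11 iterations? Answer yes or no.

no

iteration 1: -ooo-o-
iteration 2: o-oo-oo
iteration 3: o--o--o
iteration 4: oooooo-
iteration 5: -ooooo-
iteration 6: o-ooooo
iteration 7: o--oooo
iteration 8: ooo-ooo
iteration 9: ooo--oo
iteration 10: ooooo-o
iteration 11: ooooo--
iteration 11 is ooooo--, still not uniform -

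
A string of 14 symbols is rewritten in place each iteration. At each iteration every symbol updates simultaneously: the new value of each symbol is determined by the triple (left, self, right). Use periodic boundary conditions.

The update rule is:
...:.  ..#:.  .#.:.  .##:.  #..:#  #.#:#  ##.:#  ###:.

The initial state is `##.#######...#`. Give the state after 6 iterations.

##....##......

.##......##...
..##......##..
...##......##.
....##......##
#....##......#
##....##......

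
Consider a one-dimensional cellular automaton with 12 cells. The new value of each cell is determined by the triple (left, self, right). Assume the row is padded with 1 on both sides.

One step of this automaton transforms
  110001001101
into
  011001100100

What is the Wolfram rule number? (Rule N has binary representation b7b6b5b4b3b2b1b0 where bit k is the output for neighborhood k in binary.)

84

position 0: 111 → 0  (bit 7 = 0)
position 1: 110 → 1  (bit 6 = 1)
position 10: 101 → 0  (bit 5 = 0)
position 2: 100 → 1  (bit 4 = 1)
position 8: 011 → 0  (bit 3 = 0)
position 5: 010 → 1  (bit 2 = 1)
position 4: 001 → 0  (bit 1 = 0)
position 3: 000 → 0  (bit 0 = 0)
bits b7..b0 = 01010100 = 84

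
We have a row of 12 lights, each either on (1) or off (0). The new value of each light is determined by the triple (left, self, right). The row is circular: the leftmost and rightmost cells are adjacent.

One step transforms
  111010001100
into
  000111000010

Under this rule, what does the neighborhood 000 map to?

At position 6 the neighborhood is 000; the next row has 0 there.

0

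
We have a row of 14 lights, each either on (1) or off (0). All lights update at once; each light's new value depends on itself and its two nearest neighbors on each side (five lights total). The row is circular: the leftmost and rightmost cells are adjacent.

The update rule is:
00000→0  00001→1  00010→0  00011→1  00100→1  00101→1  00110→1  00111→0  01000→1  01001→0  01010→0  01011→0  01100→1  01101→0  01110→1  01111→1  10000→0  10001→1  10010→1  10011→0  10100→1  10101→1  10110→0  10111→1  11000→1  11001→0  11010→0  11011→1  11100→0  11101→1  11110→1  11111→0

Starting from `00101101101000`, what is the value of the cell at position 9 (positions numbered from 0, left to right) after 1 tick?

0

tick 1: 10100010001100
position 9 holds 0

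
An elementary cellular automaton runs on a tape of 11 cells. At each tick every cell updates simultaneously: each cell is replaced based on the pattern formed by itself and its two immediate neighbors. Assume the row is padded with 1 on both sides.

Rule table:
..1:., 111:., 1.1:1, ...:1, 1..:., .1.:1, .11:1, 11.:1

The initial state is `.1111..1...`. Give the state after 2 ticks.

11..1..1.1.
.1..1..1111

.1..1..1111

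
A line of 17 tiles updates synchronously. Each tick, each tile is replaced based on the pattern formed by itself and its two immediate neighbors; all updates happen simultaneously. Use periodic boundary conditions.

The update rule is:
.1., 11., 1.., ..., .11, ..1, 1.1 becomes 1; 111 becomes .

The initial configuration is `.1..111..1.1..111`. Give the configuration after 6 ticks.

....111.......111

11111.111111111.1
....111.......111
11111.111111111.1  (repeats tick 1; period 2)
tick 6: ....111.......111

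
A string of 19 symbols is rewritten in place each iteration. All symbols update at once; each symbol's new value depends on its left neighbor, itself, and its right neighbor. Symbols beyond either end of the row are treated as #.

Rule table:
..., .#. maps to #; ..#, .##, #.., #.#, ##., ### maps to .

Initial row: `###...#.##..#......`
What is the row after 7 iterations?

....#.#.....#.####.

....#.#.....#.####.
.##.#.#.###.#......
....#.#.....#.####.  (repeats iteration 1; period 2)
iteration 7: ....#.#.....#.####.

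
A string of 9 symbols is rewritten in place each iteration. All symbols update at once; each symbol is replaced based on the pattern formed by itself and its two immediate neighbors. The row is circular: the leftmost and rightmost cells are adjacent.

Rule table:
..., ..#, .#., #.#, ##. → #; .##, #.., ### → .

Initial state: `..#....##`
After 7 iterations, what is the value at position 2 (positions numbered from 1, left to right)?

.##.###.#
#.##..###
##.#.#...
.#####.##
#....##.#
#.###.##.
##..##.##
position 2 holds #

#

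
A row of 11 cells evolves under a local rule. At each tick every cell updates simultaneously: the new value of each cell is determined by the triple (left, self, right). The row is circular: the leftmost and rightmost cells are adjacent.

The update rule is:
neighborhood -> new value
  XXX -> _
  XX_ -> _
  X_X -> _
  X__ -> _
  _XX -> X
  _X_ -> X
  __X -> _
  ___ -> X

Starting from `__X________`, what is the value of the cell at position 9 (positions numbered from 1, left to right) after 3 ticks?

X_X_XXXXXXX
__X_X______
X_X_X_XXXXX
position 9 holds X

X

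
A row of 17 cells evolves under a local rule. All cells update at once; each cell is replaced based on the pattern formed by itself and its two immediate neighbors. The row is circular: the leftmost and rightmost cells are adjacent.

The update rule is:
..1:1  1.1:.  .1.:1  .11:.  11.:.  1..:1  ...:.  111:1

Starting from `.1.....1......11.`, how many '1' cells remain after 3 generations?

8

111...111....1..1
11.1.1.1.1..1111.
...1.1.1.111.11..
count of 1: 8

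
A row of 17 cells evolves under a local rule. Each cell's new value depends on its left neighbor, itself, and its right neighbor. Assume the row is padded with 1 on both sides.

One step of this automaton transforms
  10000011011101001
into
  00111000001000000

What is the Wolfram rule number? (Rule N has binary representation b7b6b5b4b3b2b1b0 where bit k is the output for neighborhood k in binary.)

position 10: 111 → 1  (bit 7 = 1)
position 0: 110 → 0  (bit 6 = 0)
position 8: 101 → 0  (bit 5 = 0)
position 1: 100 → 0  (bit 4 = 0)
position 6: 011 → 0  (bit 3 = 0)
position 13: 010 → 0  (bit 2 = 0)
position 5: 001 → 0  (bit 1 = 0)
position 2: 000 → 1  (bit 0 = 1)
bits b7..b0 = 10000001 = 129

129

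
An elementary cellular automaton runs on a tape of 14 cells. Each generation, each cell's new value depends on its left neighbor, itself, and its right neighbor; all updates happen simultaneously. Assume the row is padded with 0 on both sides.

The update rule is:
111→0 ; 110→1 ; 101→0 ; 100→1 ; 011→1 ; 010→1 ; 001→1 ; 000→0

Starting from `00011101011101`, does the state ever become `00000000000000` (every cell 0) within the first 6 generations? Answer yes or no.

no

00110101010101
01110101010101
11010101010101
11010101010101  (fixed point — unchanged through generation 6)
generation 6 is 11010101010101, still not uniform 0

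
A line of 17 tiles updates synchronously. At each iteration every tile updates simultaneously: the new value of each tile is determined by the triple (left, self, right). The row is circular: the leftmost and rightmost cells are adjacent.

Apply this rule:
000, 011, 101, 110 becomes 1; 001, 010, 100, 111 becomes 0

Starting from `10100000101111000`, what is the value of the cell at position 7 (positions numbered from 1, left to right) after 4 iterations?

0

01001110011001010
00001010011000100
11100100011010001
00100001011100101
position 7 holds 0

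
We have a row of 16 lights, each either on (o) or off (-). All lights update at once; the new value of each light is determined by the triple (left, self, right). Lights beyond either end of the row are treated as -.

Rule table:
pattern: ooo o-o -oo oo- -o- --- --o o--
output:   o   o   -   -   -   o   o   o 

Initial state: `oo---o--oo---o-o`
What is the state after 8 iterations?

oo-o-o--oo-o-o-o

--ooo-oo--ooo-o-
oo-o-o--oo-o-o-o
--o-o-oo--o-o-o-
oo-o-o--oo-o-o-o  (repeats iteration 2; period 2)
iteration 8: oo-o-o--oo-o-o-o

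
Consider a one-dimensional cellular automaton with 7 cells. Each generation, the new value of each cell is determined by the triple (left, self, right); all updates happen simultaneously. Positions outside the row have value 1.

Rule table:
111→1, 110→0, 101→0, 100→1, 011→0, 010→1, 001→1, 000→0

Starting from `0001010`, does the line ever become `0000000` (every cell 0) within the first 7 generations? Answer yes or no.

no

1011010
0000010
1000110
0101000
0101101
0100000
0110001
generation 7 is 0110001, still not uniform 0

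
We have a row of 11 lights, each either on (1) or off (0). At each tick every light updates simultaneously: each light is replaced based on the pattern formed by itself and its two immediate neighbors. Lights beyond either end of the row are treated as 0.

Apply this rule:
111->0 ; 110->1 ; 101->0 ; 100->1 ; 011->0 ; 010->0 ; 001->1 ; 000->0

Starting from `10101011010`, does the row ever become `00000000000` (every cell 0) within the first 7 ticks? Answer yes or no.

no

00000001001
00000010110
00000100011
00001010101
00010000000
00101000000
01000100000
tick 7 is 01000100000, still not uniform 0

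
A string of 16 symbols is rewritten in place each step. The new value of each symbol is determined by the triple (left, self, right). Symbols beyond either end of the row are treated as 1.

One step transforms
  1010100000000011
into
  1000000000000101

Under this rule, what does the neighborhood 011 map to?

0

At position 14 the neighborhood is 011; the next row has 0 there.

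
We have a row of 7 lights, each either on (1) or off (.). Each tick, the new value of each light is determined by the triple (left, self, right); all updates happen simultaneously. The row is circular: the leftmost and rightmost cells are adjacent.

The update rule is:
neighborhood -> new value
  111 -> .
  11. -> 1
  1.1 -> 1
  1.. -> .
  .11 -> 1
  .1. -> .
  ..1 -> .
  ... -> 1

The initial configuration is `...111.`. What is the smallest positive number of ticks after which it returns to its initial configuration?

tick 1: 11.1.1.
tick 2: 111.1.1
tick 3: ..11.11
tick 4: ..11111
tick 5: ..1...1
tick 6: ....1..
tick 7: 111...1
tick 8: ..1.1.1
tick 9: ...1.1.
tick 10: 11..1..
tick 11: 11.....
tick 12: 11.111.
tick 13: 1111.11
tick 14: ...111.

14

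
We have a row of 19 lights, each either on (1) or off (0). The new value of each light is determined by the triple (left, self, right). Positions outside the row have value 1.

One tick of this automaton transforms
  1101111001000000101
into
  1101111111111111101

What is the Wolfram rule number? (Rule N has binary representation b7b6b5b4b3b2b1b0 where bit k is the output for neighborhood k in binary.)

223

position 0: 111 → 1  (bit 7 = 1)
position 1: 110 → 1  (bit 6 = 1)
position 2: 101 → 0  (bit 5 = 0)
position 7: 100 → 1  (bit 4 = 1)
position 3: 011 → 1  (bit 3 = 1)
position 9: 010 → 1  (bit 2 = 1)
position 8: 001 → 1  (bit 1 = 1)
position 11: 000 → 1  (bit 0 = 1)
bits b7..b0 = 11011111 = 223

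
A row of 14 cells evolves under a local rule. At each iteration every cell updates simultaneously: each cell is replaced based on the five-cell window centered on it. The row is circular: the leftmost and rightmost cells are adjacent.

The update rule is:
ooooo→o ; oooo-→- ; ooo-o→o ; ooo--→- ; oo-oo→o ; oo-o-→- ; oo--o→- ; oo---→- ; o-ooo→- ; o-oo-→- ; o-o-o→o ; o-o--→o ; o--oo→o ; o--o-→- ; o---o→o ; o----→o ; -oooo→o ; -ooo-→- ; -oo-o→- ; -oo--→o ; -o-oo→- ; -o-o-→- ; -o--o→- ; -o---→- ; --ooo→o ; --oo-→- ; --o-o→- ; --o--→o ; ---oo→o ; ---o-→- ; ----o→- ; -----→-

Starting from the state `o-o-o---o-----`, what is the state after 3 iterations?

o-----o-o-o-o-

--o-o-o-o-o---
----o-o-o-o-o-
o-----o-o-o-o-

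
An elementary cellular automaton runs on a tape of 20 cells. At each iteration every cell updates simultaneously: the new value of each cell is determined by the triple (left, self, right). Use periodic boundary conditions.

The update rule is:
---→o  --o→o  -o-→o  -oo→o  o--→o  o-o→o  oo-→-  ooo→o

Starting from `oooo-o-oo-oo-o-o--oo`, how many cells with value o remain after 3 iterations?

17

ooo-oooo-oo-oooooooo
oo-oooo-oo-ooooooooo
o-oooo-oo-oooooooooo
count of o: 17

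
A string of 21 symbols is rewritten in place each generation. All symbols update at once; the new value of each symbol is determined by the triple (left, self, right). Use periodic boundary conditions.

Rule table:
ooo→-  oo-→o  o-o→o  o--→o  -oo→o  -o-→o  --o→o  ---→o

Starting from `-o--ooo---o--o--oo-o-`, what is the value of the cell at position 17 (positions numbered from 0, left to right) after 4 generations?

-

ooooo-ooooooooooooooo
----ooo--------------
ooooo-ooooooooooooooo  (repeats generation 1; period 2)
generation 4: ----ooo--------------
position 17 holds -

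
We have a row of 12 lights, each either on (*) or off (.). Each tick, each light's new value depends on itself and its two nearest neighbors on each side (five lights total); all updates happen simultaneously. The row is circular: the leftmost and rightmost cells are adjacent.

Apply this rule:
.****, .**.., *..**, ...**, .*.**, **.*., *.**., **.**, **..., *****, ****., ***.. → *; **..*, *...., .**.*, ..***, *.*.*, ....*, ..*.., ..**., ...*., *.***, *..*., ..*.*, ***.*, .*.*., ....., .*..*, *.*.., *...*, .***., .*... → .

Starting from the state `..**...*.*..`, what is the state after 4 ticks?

..*.****....

.*.**.......
..****......
.*.****.....
..*.****....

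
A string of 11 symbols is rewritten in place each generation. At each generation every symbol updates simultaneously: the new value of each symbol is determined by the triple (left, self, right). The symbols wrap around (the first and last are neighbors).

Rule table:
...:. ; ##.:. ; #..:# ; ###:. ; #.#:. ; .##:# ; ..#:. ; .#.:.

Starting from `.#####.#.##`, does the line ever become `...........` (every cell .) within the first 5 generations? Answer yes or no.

.#.......#.
..#.......#
#..#.......
.#..#......
..#..#.....
generation 5 is ..#..#....., still not uniform .

no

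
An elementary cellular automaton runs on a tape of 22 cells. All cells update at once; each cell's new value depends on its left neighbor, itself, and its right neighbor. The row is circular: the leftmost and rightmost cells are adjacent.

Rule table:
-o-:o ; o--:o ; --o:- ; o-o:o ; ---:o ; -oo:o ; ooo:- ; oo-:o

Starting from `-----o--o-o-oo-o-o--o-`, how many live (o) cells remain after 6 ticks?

tick 1: oooo-oo-ooooooooooo-oo
tick 2: ---oooooo---------ooo-
tick 3: oo-o----ooooooooo-o-oo
tick 4: -oooooo-o-------ooooo-
tick 5: -o----ooooooooo-o---oo
tick 6: ooooo-o-------ooooo-oo
count of o: 13

13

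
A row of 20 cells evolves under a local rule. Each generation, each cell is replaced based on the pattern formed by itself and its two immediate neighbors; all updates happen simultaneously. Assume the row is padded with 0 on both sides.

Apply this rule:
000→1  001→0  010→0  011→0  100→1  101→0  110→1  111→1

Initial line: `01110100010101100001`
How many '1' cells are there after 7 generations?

00110011000000111100
10011001111110011111
01001100111111001111
00100110011111100111
10010011001111110011
01001001100111111001
00100100110011111100
count of 1: 10

10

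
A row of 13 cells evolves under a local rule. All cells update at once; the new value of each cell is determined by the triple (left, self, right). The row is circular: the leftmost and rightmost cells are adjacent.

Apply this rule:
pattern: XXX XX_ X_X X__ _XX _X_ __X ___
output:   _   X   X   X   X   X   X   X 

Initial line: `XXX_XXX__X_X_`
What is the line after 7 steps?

X_XXX_XXXXXXX

X_XXX_XXXXXXX
XXX_XXX______
X_XXX_XXXXXXX  (repeats step 1; period 2)
step 7: X_XXX_XXXXXXX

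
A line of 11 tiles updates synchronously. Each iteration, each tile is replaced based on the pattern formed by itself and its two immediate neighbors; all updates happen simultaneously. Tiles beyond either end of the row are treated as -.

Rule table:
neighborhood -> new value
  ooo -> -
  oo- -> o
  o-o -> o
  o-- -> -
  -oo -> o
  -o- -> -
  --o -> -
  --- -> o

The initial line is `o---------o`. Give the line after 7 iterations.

-o--ooo--o-

--ooooooo--
o-o-----o-o
-o--ooo--o-
----o-o----
ooo--o--ooo
o-o-----o-o  (repeats iteration 2; period 4)
iteration 7: -o--ooo--o-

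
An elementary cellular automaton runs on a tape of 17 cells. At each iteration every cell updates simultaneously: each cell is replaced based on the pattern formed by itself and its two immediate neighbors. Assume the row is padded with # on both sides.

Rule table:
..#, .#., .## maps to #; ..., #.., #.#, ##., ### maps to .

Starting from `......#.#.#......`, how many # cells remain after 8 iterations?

7

.....##.#.#.....#
....##..#.#....##
...##..##.#...##.
..##..##..#..##..
.##..##..##.##..#
.#..##..##..#..##
.#.##..##..##.##.
.#.#..##..##..#..
count of #: 7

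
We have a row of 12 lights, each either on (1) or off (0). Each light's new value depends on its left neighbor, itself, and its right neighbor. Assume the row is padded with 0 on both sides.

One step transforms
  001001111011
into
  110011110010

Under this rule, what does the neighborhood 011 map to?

At position 5 the neighborhood is 011; the next row has 1 there.

1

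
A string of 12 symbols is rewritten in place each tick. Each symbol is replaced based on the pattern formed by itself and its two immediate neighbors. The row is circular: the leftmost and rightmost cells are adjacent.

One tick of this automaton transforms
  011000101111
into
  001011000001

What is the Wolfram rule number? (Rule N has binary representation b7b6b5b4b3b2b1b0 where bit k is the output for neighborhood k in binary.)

position 9: 111 → 0  (bit 7 = 0)
position 2: 110 → 1  (bit 6 = 1)
position 0: 101 → 0  (bit 5 = 0)
position 3: 100 → 0  (bit 4 = 0)
position 1: 011 → 0  (bit 3 = 0)
position 6: 010 → 0  (bit 2 = 0)
position 5: 001 → 1  (bit 1 = 1)
position 4: 000 → 1  (bit 0 = 1)
bits b7..b0 = 01000011 = 67

67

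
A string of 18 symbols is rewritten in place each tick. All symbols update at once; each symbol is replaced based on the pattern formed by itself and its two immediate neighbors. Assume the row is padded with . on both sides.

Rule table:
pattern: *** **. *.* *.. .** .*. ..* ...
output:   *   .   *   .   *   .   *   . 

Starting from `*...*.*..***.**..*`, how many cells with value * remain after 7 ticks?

6

...*.*..***.**..*.
..*.*..***.**..*..
.*.*..***.**..*...
*.*..***.**..*....
.*..***.**..*.....
*..***.**..*......
..***.**..*.......
count of *: 6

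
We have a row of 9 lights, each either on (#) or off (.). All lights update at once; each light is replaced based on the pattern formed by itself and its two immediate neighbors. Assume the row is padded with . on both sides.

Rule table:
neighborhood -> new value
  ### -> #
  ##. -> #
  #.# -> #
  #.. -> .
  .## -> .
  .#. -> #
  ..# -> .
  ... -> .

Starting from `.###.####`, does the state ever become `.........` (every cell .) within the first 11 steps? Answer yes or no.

..###.###
...###.##
....###.#
.....####
......###
.......##
........#
........#  (fixed point — unchanged through step 11)
step 11 is ........#, still not uniform .

no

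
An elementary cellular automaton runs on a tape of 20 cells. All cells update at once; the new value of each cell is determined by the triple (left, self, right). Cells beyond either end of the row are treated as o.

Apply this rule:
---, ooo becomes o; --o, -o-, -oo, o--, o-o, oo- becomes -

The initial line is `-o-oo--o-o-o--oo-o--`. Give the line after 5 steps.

-o--oooooooooooo--o-

--------------------
-oooooooooooooooooo-
--oooooooooooooooo--
---oooooooooooooo---
-o--oooooooooooo--o-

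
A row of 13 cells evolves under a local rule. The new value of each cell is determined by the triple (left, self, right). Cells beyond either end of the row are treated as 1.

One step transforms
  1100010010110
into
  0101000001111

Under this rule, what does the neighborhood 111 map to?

At position 0 the neighborhood is 111; the next row has 0 there.

0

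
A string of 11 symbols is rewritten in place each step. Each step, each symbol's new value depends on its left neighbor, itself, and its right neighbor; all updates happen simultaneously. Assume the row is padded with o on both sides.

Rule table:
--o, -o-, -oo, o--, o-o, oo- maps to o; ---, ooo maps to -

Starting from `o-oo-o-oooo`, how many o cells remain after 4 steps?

4

oooooooo---
-------oo-o
o-----ooooo
oo---oo----
count of o: 4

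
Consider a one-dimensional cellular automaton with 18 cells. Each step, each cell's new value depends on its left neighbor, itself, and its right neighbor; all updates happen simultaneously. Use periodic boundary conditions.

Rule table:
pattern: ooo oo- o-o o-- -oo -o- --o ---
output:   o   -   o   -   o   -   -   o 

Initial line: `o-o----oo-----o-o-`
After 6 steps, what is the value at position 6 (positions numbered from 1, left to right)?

o

-o--oo-o--ooo--o-o
o---o-o---oo----o-
--o--o--o-o--oo--o
---------o---o----
oooooooo---o---ooo
ooooooo--o---o-ooo
position 6 holds o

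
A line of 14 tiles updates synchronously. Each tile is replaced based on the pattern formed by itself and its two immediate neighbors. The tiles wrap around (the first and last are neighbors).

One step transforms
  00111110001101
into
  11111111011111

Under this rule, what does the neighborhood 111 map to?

At position 3 the neighborhood is 111; the next row has 1 there.

1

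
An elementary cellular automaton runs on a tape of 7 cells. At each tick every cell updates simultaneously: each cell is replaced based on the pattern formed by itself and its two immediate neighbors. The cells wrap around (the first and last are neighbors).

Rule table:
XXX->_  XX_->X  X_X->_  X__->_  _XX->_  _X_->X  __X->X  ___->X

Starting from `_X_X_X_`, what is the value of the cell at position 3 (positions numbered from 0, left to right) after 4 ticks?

XX_X_X_
_X_X_X_  (repeats tick 0; period 2)
tick 4: _X_X_X_
position 3 holds X

X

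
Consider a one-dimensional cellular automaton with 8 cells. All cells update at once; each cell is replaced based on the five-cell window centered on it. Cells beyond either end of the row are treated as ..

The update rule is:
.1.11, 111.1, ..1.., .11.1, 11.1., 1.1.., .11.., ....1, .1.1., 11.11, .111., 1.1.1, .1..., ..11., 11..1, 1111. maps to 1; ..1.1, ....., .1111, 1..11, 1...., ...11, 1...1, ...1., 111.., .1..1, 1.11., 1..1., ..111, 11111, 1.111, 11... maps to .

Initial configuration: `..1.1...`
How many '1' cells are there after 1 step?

4

1..111..
count of 1: 4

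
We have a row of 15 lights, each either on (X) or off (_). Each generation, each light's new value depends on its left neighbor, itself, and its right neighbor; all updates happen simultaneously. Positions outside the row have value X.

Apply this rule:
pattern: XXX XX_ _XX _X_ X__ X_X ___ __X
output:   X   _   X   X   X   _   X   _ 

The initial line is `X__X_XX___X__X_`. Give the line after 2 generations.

_X_X_X_XX_XX_X_
_X_X_X_X__X__X_

_X_X_X_X__X__X_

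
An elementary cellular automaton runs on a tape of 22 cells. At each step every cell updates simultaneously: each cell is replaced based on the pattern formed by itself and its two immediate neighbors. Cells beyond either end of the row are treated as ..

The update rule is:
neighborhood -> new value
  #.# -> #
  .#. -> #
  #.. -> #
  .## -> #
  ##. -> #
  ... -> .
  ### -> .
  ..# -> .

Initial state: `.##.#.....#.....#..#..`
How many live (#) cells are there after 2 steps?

12

.#####....##....##.##.
.#...##...###...######
count of #: 12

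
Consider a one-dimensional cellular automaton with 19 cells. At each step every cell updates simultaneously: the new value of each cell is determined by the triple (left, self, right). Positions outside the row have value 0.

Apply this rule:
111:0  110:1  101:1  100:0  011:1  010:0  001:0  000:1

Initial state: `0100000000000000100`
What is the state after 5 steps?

0001111111111110001
1101000000000010100
1110011111111001001
1010010000001000000
0100000111100011111

0100000111100011111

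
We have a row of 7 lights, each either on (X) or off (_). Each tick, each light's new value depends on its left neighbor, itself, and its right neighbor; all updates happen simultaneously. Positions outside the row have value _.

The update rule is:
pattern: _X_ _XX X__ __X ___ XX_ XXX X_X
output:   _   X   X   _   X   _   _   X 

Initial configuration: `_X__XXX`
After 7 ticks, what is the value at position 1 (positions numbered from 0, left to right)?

__X_X__
X__X_XX
_X__XX_
__X_X_X
X__X_X_
_X__X_X
__X__X_
position 1 holds _

_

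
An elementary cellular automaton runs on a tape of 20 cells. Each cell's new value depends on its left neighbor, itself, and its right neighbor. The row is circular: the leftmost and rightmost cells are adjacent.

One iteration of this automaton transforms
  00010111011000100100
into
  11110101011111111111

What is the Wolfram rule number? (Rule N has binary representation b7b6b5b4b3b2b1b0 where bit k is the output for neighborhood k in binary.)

95

position 6: 111 → 0  (bit 7 = 0)
position 7: 110 → 1  (bit 6 = 1)
position 4: 101 → 0  (bit 5 = 0)
position 11: 100 → 1  (bit 4 = 1)
position 5: 011 → 1  (bit 3 = 1)
position 3: 010 → 1  (bit 2 = 1)
position 2: 001 → 1  (bit 1 = 1)
position 0: 000 → 1  (bit 0 = 1)
bits b7..b0 = 01011111 = 95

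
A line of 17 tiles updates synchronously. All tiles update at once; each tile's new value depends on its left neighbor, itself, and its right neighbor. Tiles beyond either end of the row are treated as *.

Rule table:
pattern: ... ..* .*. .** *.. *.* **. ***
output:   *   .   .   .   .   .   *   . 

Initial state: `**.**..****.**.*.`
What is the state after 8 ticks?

.*..*.....*..*...
......***......*.
.****...*.****...
....*.*......*.*.
.**.....****.....
..*.***....*.***.
......*.**.....*.
.****....*.***...

.****....*.***...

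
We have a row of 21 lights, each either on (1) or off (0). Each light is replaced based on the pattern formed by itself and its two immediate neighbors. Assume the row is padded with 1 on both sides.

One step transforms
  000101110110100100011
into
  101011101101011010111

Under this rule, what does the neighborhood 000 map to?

0

At position 1 the neighborhood is 000; the next row has 0 there.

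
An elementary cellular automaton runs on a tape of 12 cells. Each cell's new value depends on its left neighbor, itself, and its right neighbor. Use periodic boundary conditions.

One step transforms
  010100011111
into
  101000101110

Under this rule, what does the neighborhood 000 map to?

At position 5 the neighborhood is 000; the next row has 0 there.

0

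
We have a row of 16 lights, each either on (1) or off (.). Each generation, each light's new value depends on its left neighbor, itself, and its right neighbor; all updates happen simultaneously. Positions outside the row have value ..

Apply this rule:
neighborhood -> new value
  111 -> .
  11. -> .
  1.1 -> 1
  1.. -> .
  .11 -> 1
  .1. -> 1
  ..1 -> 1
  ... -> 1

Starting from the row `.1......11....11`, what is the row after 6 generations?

111...11......11

11.111111..1111.
1.11......11....
111..111111..111
1...11......11..
1.111..111111..1
111...11......11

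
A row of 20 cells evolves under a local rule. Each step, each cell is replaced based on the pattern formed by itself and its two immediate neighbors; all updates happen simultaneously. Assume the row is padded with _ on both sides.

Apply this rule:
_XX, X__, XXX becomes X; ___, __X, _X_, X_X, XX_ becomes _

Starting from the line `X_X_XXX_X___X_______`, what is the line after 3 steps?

_______X___X___X____

____XX___X___X______
____X_X___X___X_____
_______X___X___X____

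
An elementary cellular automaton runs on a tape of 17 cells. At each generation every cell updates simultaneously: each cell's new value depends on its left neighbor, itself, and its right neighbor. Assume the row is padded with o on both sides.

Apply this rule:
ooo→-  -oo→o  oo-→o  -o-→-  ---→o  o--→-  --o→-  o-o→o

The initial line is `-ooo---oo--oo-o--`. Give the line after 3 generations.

oooo-oo-o---o-o-o

oo-o-o-oo--ooo---
-oo-o-ooo--o-o-o-
oooo-oo-o---o-o-o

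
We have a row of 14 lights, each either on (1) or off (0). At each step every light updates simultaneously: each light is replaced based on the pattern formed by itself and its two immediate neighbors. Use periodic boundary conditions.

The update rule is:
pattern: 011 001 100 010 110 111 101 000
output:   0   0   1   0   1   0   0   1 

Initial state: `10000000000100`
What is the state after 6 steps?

00000110011000

01111111110010
00000000011001
11111111001100
00000001100110
11111100110011
00000110011000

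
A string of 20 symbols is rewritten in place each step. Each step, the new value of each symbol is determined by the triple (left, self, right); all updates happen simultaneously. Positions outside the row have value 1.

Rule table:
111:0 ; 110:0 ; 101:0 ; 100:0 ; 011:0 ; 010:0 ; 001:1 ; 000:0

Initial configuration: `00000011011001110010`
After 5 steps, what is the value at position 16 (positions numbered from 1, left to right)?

0

00000100000010000100
00001000000100001001
00010000001000010010
00100000010000100100
01000000100001001001
position 16 holds 0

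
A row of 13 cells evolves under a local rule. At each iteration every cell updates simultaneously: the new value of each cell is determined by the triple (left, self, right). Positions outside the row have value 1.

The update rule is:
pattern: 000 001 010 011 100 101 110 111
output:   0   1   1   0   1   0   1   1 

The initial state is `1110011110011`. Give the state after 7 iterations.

1111111111101

iteration 1: 1111101111101
iteration 2: 1111100111100
iteration 3: 1111111011111
iteration 4: 1111111001111
iteration 5: 1111111110111
iteration 6: 1111111110011
iteration 7: 1111111111101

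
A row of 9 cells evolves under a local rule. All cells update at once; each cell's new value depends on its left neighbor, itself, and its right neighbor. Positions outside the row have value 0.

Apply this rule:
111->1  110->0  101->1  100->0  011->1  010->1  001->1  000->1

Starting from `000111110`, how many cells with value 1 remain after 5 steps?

5

step 1: 111111100
step 2: 111111001
step 3: 111110011
step 4: 111100110
step 5: 111001100
count of 1: 5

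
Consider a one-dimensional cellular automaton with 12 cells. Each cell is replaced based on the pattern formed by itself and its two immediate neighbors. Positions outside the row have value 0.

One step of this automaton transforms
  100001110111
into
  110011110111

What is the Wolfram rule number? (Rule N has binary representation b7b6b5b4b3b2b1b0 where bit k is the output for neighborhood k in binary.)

position 6: 111 → 1  (bit 7 = 1)
position 7: 110 → 1  (bit 6 = 1)
position 8: 101 → 0  (bit 5 = 0)
position 1: 100 → 1  (bit 4 = 1)
position 5: 011 → 1  (bit 3 = 1)
position 0: 010 → 1  (bit 2 = 1)
position 4: 001 → 1  (bit 1 = 1)
position 2: 000 → 0  (bit 0 = 0)
bits b7..b0 = 11011110 = 222

222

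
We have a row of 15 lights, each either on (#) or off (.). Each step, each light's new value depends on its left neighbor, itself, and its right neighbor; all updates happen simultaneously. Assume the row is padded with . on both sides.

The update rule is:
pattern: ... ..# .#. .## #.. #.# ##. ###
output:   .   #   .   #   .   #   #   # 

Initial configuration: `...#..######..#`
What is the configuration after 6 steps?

..#..#######.#.
.#..#########..
#..##########..
..###########..
.############..
#############..

#############..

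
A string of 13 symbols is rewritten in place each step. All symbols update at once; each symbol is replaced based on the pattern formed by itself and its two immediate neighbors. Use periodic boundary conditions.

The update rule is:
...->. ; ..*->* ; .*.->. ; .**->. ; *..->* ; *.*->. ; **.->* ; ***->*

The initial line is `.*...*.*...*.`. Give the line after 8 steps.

*.*...*..*...

*.*.*...*.*.*
*....*.*.....
.*..*...*...*
..**.*.*.*.*.
.*.*........*
....*......*.
...*.*....*.*
*.*...*..*...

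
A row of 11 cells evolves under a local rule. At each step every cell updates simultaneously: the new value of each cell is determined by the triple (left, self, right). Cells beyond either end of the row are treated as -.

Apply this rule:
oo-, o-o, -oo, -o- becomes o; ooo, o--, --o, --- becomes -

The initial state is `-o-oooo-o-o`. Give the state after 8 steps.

-o-o--o---o

step 1: -ooo--ooooo
step 2: -o-o--o---o
step 3: -ooo--o---o
step 4: -o-o--o---o  (repeats step 2; period 2)
step 8: -o-o--o---o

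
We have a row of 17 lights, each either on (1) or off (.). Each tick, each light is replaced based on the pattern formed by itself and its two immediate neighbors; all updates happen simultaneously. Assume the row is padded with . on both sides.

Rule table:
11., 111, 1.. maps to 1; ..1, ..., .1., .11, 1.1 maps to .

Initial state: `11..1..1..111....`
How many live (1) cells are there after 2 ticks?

7

tick 1: .11..1..1..111...
tick 2: ..11..1..1..111..
count of 1: 7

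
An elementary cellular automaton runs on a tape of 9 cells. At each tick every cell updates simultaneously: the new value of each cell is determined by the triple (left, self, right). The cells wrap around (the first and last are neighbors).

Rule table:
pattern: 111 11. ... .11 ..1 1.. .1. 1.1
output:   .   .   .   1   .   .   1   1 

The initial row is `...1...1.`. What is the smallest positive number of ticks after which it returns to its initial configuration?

1

...1...1.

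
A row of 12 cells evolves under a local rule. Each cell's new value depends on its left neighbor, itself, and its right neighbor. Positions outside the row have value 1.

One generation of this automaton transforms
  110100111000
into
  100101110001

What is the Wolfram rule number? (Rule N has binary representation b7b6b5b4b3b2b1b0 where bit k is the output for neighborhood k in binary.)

position 0: 111 → 1  (bit 7 = 1)
position 1: 110 → 0  (bit 6 = 0)
position 2: 101 → 0  (bit 5 = 0)
position 4: 100 → 0  (bit 4 = 0)
position 6: 011 → 1  (bit 3 = 1)
position 3: 010 → 1  (bit 2 = 1)
position 5: 001 → 1  (bit 1 = 1)
position 10: 000 → 0  (bit 0 = 0)
bits b7..b0 = 10001110 = 142

142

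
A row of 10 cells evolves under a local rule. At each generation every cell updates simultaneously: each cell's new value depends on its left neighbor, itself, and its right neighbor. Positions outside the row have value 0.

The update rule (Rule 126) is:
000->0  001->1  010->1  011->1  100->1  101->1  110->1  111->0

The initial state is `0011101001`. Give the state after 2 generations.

0110111111
1111100001

1111100001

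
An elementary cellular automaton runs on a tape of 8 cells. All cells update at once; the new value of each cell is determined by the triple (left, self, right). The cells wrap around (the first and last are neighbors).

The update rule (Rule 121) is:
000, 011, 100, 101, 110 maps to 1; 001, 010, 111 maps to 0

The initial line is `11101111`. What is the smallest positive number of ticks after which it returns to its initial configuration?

00111000
10101111
11011000
11111110
10000011
11111010
10001101
11101111

8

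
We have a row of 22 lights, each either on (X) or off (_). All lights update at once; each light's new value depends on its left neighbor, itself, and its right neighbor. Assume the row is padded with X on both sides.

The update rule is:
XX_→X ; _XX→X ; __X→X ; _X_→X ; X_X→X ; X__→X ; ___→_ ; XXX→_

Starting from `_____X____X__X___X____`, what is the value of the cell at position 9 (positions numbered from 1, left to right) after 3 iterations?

X___XXX__XXXXXX_XXX__X
XX_XX_XXXX____XXX_XXXX
_XXXXXX__XX__XX_XXX___
position 9 holds _

_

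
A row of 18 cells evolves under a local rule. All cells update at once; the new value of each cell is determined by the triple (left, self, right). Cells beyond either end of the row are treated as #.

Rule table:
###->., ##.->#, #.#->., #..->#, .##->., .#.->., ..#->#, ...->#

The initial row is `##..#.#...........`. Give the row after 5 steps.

##...#############

step 1: .###...###########
step 2: ...####...........
step 3: ###...############
step 4: ..####............
step 5: ##...#############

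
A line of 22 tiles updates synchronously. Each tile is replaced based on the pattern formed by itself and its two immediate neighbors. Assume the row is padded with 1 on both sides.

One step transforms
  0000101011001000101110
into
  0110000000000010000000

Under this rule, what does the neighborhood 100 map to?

0

At position 0 the neighborhood is 100; the next row has 0 there.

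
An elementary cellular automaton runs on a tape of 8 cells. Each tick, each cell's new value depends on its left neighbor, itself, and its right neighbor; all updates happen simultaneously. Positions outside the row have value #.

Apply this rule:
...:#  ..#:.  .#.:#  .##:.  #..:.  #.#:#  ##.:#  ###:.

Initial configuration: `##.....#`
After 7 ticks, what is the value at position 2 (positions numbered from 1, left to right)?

.

tick 1: .#.###..
tick 2: ###..#..
tick 3: ..#..#..
tick 4: ..#..#..  (fixed point — unchanged through tick 7)
position 2 holds .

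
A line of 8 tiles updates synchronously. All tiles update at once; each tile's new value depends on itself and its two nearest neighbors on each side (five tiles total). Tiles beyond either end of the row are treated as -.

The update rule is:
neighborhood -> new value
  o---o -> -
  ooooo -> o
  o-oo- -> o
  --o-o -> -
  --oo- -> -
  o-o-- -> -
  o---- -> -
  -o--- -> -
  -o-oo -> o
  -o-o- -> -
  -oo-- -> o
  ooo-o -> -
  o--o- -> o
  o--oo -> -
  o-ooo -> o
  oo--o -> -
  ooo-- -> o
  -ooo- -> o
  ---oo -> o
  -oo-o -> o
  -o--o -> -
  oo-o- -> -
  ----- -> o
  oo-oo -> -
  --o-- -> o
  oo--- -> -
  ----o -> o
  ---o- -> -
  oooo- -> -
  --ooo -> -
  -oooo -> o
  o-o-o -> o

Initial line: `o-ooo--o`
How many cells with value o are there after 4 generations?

generation 1: -oooo-oo
generation 2: o-o---oo
generation 3: -----o-o
generation 4: oooo----
count of o: 4

4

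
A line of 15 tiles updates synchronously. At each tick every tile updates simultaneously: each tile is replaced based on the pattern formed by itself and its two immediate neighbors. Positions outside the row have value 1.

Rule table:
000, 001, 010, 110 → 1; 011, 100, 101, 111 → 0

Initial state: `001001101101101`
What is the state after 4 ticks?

011010100100100
001010101101101
011010100100100  (repeats tick 1; period 2)
tick 4: 001010101101101

001010101101101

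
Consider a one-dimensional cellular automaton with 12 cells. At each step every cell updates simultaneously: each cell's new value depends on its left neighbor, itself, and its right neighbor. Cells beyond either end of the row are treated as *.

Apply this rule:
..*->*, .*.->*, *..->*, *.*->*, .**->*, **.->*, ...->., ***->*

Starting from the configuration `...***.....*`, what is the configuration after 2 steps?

********.***

*.*****...**
********.***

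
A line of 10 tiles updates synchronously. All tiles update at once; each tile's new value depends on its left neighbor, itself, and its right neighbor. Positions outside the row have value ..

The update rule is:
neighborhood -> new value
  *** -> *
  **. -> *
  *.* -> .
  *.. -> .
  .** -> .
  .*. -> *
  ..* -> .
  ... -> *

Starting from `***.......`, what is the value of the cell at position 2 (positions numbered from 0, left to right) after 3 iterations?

.**.******
..*..*****
*.*...****
position 2 holds *

*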